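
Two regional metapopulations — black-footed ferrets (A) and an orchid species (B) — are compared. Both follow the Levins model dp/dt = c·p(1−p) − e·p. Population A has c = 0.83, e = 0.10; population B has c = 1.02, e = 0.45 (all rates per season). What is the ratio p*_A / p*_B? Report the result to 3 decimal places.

A: p*_A = 1 − 0.10/0.83 = 0.8795.
B: p*_B = 1 − 0.45/1.02 = 0.5588.
p*_A / p*_B = 0.8795/0.5588 = 1.5739.

1.574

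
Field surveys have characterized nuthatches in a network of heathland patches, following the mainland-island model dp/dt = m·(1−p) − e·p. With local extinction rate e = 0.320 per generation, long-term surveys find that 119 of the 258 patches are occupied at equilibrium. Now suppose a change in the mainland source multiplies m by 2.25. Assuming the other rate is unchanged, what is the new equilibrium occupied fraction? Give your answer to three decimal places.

Observed p* = 119/258 = 0.46124.
Balance m(1−p*) = e·p* gives m = e·p*/(1−p*) = 0.320×0.46124/0.53876 = 0.27396.
New p* = m/(m+e) = 0.61641/(0.61641+0.32000) = 0.65827.

0.658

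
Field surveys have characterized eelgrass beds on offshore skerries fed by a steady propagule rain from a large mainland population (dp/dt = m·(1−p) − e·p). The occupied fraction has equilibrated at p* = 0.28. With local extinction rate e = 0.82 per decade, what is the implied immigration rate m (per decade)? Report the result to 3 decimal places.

0.319

At equilibrium m(1−p*) = e·p*, so m = e·p*/(1−p*).
m = 0.82 × 0.28 / 0.7200 = 0.2296/0.7200 = 0.3189.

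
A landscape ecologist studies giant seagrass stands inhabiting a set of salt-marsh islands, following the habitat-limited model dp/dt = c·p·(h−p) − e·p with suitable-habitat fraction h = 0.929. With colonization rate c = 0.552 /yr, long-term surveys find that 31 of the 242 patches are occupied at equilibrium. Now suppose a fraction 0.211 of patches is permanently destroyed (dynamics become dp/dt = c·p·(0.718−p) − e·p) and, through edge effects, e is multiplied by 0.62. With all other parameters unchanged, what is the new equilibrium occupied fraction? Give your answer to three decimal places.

Observed p* = 31/242 = 0.12810.
Balance c(h−p*) = e gives e = 0.552×(0.929 − 0.12810) = 0.44210.
New p* = 0.718 − e/c = 0.718 − 0.27410/0.55200 = 0.22144.

0.221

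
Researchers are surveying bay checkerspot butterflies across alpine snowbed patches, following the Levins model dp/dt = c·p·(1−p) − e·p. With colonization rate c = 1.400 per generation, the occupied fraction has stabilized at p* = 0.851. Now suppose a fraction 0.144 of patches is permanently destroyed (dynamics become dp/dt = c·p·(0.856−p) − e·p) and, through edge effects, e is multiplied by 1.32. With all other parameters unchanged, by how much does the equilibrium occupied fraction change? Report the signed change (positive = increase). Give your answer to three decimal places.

-0.192

Balance c(1−p*) = e gives e = 1.400×(1 − 0.85100) = 0.20860.
New p* = 0.856 − e/c = 0.856 − 0.27535/1.40000 = 0.65932.
Δp* = 0.65932 − 0.85100 = -0.19168.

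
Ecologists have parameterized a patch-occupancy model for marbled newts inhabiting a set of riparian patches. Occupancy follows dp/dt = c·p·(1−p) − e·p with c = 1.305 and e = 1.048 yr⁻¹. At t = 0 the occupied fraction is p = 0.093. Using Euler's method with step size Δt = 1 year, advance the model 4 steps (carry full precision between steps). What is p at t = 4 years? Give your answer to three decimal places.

0.142

Update rule: p ← p + [c·p·(1−p) − e·p]·Δt with Δt = 1.
t = 1: p = 0.09300 + (+0.01261) = 0.10561
t = 2: p = 0.10561 + (+0.01259) = 0.11820
t = 3: p = 0.11820 + (+0.01214) = 0.13035
t = 4: p = 0.13035 + (+0.01133) = 0.14167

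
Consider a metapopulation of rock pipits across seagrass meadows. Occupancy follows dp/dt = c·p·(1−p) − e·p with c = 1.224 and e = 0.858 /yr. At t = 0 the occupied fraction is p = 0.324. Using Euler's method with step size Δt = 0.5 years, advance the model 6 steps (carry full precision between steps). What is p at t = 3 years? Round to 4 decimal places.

Update rule: p ← p + [c·p·(1−p) − e·p]·Δt with Δt = 0.5.
step 1: Δp = -0.00495, p = 0.31905
step 2: Δp = -0.00391, p = 0.31514
step 3: Δp = -0.00311, p = 0.31203
step 4: Δp = -0.00248, p = 0.30954
step 5: Δp = -0.00199, p = 0.30755
step 6: Δp = -0.00161, p = 0.30594

0.3059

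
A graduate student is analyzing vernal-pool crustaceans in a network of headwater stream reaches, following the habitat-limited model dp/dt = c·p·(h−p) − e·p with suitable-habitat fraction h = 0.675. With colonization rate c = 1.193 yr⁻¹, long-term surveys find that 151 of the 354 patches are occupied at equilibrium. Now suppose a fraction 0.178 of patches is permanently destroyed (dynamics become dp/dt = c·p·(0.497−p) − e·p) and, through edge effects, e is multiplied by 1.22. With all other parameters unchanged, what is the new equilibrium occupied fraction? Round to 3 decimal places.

Observed p* = 151/354 = 0.42655.
Balance c(h−p*) = e gives e = 1.193×(0.675 − 0.42655) = 0.29640.
New p* = 0.497 − e/c = 0.497 − 0.36161/1.19300 = 0.19389.

0.194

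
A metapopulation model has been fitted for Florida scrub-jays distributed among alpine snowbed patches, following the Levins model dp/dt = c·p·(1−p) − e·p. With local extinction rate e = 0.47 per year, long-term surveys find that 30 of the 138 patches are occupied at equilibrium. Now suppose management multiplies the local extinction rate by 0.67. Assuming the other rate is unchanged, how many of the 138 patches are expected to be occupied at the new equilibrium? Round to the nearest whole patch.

66

Observed p* = 30/138 = 0.21739.
Balance c(1−p*) = e gives c = e/(1 − 0.21739) = 0.47/0.78261 = 0.60055.
New p* = 1 − e/c = 1 − 0.31490/0.60055 = 0.47565.
Expected occupied = 138 × 0.47565 = 65.64 ≈ 66.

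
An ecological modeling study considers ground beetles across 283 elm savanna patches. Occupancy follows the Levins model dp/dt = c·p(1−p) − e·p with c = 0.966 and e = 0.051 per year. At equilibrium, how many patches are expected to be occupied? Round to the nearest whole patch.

268

p* = 1 − e/c = 1 − 0.051/0.966 = 0.9472.
Expected occupied patches = N × p* = 283 × 0.9472 = 268.06 ≈ 268.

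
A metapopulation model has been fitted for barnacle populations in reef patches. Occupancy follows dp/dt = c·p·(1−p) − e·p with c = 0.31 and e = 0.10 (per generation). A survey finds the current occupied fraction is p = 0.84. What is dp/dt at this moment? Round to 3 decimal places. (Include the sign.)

Colonization term: c·p·(1−p) = 0.31×0.84×0.1600 = 0.04166.
Extinction term: e·p = 0.08400.
dp/dt = 0.04166 − 0.08400 = -0.04234.

-0.042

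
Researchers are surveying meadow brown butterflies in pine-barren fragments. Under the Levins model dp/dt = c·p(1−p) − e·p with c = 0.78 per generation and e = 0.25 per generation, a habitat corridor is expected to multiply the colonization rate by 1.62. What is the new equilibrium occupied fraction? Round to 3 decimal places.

0.802

Before: p* = 1 − 0.25/0.78 = 0.6795.
After the change, c = 1.2636, e = 0.25, so p* = 1 − 0.25/1.2636 = 0.8022.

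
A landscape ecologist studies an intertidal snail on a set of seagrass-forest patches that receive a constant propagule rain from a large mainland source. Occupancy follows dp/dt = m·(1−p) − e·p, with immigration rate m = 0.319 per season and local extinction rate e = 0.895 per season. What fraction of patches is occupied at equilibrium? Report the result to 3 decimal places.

0.263

At equilibrium the propagule rain into empty patches balances local extinction: m(1−p*) = e·p*.
p* = m/(m+e) = 0.319/(0.319+0.895) = 0.319/1.2140 = 0.2628.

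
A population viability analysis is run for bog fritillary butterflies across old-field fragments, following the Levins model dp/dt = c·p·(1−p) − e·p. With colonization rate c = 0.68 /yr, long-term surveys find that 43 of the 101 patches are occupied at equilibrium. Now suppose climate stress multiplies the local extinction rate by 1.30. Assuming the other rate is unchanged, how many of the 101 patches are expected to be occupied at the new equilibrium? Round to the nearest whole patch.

26

Observed p* = 43/101 = 0.42574.
Balance c(1−p*) = e gives e = 0.68×(1 − 0.42574) = 0.39050.
New p* = 1 − e/c = 1 − 0.50765/0.68000 = 0.25346.
Expected occupied = 101 × 0.25346 = 25.60 ≈ 26.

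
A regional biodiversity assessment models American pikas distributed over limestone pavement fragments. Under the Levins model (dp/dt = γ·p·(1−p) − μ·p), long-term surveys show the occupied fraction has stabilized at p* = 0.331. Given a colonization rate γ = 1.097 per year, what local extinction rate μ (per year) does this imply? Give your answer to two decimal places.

At equilibrium γ(1−p*) = μ.
μ = 1.097 × (1 − 0.331) = 1.097 × 0.6690 = 0.7339.

0.73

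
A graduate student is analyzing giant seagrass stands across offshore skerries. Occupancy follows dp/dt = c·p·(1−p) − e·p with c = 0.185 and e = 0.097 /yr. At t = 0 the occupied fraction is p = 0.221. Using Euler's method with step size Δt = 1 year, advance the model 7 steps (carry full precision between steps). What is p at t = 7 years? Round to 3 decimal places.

0.293

Update rule: p ← p + [c·p·(1−p) − e·p]·Δt with Δt = 1.
  1  |  dp/dt·Δt = +0.010412  |  p_1 = 0.231412
  2  |  dp/dt·Δt = +0.010457  |  p_2 = 0.241870
  3  |  dp/dt·Δt = +0.010462  |  p_3 = 0.252331
  4  |  dp/dt·Δt = +0.010426  |  p_4 = 0.262758
  5  |  dp/dt·Δt = +0.010350  |  p_5 = 0.273107
  6  |  dp/dt·Δt = +0.010235  |  p_6 = 0.283342
  7  |  dp/dt·Δt = +0.010082  |  p_7 = 0.293424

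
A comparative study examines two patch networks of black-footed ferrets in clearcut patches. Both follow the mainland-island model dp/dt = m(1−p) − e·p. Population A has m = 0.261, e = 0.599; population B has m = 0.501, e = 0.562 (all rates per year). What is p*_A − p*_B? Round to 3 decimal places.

A: p*_A = m/(m+e) = 0.261/0.8600 = 0.3035.
B: p*_B = 0.501/1.0630 = 0.4713.
p*_A − p*_B = 0.3035 − 0.4713 = -0.1678.

-0.168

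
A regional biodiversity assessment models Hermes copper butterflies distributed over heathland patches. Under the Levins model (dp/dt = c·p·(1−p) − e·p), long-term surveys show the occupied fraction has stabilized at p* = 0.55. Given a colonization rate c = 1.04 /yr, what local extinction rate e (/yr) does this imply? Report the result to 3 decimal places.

At equilibrium c(1−p*) = e.
e = 1.04 × (1 − 0.55) = 1.04 × 0.4500 = 0.4680.

0.468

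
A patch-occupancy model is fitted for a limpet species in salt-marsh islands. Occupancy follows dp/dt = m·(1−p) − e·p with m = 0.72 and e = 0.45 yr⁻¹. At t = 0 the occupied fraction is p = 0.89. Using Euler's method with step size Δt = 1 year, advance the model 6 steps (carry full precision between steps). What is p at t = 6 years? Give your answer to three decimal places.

Update rule: p ← p + [m·(1−p) − e·p]·Δt with Δt = 1.
step 1: Δp = -0.32130, p = 0.56870
step 2: Δp = +0.05462, p = 0.62332
step 3: Δp = -0.00929, p = 0.61404
step 4: Δp = +0.00158, p = 0.61561
step 5: Δp = -0.00027, p = 0.61535
step 6: Δp = +0.00005, p = 0.61539

0.615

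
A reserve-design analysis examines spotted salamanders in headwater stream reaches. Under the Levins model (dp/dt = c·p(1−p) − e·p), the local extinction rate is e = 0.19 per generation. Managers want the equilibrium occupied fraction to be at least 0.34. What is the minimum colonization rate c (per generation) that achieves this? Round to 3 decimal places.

p* = 1 − e/c ≥ 0.34 requires e/c ≤ 0.6600, i.e. c ≥ e/0.6600.
c_min = 0.19/0.6600 = 0.2879.

0.288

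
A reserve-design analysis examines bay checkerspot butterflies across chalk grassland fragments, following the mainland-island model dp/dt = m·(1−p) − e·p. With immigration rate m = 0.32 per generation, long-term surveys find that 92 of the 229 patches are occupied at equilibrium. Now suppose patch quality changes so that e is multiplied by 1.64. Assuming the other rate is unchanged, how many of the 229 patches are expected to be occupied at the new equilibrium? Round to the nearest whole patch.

67

Observed p* = 92/229 = 0.40175.
Balance m(1−p*) = e·p* gives e = m(1−p*)/p* = 0.32×0.59825/0.40175 = 0.47652.
New p* = m/(m+e) = 0.32000/(0.32000+0.78149) = 0.29052.
Expected occupied = 229 × 0.29052 = 66.53 ≈ 67.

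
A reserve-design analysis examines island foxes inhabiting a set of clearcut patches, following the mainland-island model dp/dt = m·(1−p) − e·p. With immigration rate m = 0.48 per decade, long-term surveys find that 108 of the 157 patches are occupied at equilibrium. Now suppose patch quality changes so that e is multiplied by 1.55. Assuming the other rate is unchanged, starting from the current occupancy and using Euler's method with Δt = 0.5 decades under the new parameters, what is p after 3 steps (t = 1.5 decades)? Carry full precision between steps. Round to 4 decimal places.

Observed p* = 108/157 = 0.68790.
Balance m(1−p*) = e·p* gives e = m(1−p*)/p* = 0.48×0.31210/0.68790 = 0.21778.
Starting from p₀ = 0.68790; update p ← p + (dp/dt)·Δt with the new parameters.
t = 0.5: p = 0.68790 + (-0.04120) = 0.64670
t = 1: p = 0.64670 + (-0.02436) = 0.62234
t = 1.5: p = 0.62234 + (-0.01440) = 0.60794

0.6079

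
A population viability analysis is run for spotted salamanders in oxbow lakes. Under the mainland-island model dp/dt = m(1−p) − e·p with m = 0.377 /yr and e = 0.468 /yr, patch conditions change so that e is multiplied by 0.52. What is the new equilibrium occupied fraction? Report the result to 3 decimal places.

0.608

Before: p* = 0.377/(0.377+0.468) = 0.4462.
After: m = 0.377, e = 0.24336; p* = 0.377/0.6204 = 0.6077.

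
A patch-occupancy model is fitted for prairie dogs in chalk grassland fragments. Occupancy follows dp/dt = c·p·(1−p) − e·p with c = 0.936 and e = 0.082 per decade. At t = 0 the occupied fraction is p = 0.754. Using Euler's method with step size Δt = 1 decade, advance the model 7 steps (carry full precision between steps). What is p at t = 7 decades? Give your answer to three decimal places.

Update rule: p ← p + [c·p·(1−p) − e·p]·Δt with Δt = 1.
  1  |  dp/dt·Δt = +0.111785  |  p_1 = 0.865785
  2  |  dp/dt·Δt = +0.037770  |  p_2 = 0.903555
  3  |  dp/dt·Δt = +0.007475  |  p_3 = 0.911030
  4  |  dp/dt·Δt = +0.001163  |  p_4 = 0.912192
  5  |  dp/dt·Δt = +0.000171  |  p_5 = 0.912364
  6  |  dp/dt·Δt = +0.000025  |  p_6 = 0.912389
  7  |  dp/dt·Δt = +0.000004  |  p_7 = 0.912393

0.912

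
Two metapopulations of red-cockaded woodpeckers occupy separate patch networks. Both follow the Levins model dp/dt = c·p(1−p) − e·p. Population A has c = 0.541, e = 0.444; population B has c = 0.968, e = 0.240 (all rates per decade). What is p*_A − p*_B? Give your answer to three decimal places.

A: p*_A = 1 − 0.444/0.541 = 0.1793.
B: p*_B = 1 − 0.240/0.968 = 0.7521.
p*_A − p*_B = 0.1793 − 0.7521 = -0.5728.

-0.573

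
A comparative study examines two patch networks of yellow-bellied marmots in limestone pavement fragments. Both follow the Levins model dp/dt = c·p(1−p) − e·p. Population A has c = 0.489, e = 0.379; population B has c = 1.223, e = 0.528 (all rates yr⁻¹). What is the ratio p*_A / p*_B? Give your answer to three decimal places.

0.396

A: p*_A = 1 − 0.379/0.489 = 0.2249.
B: p*_B = 1 − 0.528/1.223 = 0.5683.
p*_A / p*_B = 0.2249/0.5683 = 0.3958.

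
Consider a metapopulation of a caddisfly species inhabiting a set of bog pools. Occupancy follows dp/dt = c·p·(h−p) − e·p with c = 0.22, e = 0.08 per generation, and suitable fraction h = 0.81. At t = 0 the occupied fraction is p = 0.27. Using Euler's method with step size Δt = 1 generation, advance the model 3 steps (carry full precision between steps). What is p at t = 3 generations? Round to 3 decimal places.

Update rule: p ← p + [c·p·(h−p) − e·p]·Δt with Δt = 1.
step 1: Δp = +0.01048, p = 0.28048
step 2: Δp = +0.01024, p = 0.29071
step 3: Δp = +0.00995, p = 0.30067

0.301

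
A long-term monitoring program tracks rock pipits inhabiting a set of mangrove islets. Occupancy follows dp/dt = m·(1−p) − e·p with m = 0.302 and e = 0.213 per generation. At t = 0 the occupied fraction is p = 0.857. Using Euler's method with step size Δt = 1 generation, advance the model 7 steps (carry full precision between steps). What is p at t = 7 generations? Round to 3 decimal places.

0.588

Update rule: p ← p + [m·(1−p) − e·p]·Δt with Δt = 1.
  1  |  dp/dt·Δt = -0.139355  |  p_1 = 0.717645
  2  |  dp/dt·Δt = -0.067587  |  p_2 = 0.650058
  3  |  dp/dt·Δt = -0.032780  |  p_3 = 0.617278
  4  |  dp/dt·Δt = -0.015898  |  p_4 = 0.601380
  5  |  dp/dt·Δt = -0.007711  |  p_5 = 0.593669
  6  |  dp/dt·Δt = -0.003740  |  p_6 = 0.589930
  7  |  dp/dt·Δt = -0.001814  |  p_7 = 0.588116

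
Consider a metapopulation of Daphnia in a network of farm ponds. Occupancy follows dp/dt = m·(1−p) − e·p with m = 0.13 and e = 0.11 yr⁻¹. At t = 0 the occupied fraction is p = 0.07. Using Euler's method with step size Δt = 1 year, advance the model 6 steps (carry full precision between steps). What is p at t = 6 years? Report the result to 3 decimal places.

Update rule: p ← p + [m·(1−p) − e·p]·Δt with Δt = 1.
p: 0.07000 → 0.18320  (Δp = +0.11320)
p: 0.18320 → 0.26923  (Δp = +0.08603)
p: 0.26923 → 0.33462  (Δp = +0.06538)
p: 0.33462 → 0.38431  (Δp = +0.04969)
p: 0.38431 → 0.42207  (Δp = +0.03777)
p: 0.42207 → 0.45078  (Δp = +0.02870)

0.451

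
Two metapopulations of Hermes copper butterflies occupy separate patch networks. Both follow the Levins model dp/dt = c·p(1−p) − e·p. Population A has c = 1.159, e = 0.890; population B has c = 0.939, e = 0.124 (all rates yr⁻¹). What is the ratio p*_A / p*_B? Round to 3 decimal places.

0.267

A: p*_A = 1 − 0.890/1.159 = 0.2321.
B: p*_B = 1 − 0.124/0.939 = 0.8679.
p*_A / p*_B = 0.2321/0.8679 = 0.2674.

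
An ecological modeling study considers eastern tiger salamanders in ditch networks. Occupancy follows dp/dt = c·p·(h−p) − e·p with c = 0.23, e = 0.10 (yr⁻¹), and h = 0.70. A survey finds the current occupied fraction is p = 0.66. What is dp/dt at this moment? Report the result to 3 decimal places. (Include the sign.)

Colonization term: c·p·(h−p) = 0.23×0.66×0.0400 = 0.00607.
Extinction term: e·p = 0.06600.
dp/dt = 0.00607 − 0.06600 = -0.05993.

-0.060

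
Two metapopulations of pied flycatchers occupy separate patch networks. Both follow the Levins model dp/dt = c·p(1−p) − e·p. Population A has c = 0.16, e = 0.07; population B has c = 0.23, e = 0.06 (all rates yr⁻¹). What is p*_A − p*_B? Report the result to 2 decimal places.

A: p*_A = 1 − 0.07/0.16 = 0.5625.
B: p*_B = 1 − 0.06/0.23 = 0.7391.
p*_A − p*_B = 0.5625 − 0.7391 = -0.1766.

-0.18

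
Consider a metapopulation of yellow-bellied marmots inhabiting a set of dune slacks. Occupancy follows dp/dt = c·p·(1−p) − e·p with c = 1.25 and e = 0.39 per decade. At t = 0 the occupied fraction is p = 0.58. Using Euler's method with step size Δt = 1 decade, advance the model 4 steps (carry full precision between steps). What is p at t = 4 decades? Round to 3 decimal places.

Update rule: p ← p + [c·p·(1−p) − e·p]·Δt with Δt = 1.
p: 0.58000 → 0.65830  (Δp = +0.07830)
p: 0.65830 → 0.68274  (Δp = +0.02444)
p: 0.68274 → 0.68723  (Δp = +0.00449)
p: 0.68723 → 0.68789  (Δp = +0.00066)

0.688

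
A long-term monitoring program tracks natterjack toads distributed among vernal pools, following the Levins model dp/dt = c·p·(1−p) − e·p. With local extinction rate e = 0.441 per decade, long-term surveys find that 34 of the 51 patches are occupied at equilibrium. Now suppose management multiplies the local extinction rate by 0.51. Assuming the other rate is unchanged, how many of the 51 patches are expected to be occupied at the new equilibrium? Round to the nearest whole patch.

42

Observed p* = 34/51 = 0.66667.
Balance c(1−p*) = e gives c = e/(1 − 0.66667) = 0.441/0.33333 = 1.32301.
New p* = 1 − e/c = 1 − 0.22491/1.32301 = 0.83000.
Expected occupied = 51 × 0.83000 = 42.33 ≈ 42.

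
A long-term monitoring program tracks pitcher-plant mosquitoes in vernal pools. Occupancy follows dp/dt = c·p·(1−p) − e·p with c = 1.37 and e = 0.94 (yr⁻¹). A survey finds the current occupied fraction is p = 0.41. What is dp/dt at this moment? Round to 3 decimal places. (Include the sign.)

-0.054

Colonization term: c·p·(1−p) = 1.37×0.41×0.5900 = 0.33140.
Extinction term: e·p = 0.38540.
dp/dt = 0.33140 − 0.38540 = -0.05400.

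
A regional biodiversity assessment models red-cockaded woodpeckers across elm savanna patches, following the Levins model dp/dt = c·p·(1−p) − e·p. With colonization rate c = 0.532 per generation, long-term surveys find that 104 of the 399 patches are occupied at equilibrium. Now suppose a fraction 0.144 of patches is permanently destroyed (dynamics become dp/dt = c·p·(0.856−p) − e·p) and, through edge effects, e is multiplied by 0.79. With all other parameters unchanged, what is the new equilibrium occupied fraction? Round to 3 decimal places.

0.272

Observed p* = 104/399 = 0.26065.
Balance c(1−p*) = e gives e = 0.532×(1 − 0.26065) = 0.39333.
New p* = 0.856 − e/c = 0.856 − 0.31073/0.53200 = 0.27192.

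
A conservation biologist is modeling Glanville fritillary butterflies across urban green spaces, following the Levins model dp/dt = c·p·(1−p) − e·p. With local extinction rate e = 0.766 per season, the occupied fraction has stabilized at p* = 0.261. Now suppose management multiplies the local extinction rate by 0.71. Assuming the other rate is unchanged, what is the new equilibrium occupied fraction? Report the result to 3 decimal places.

0.475

Balance c(1−p*) = e gives c = e/(1 − 0.26100) = 0.766/0.73900 = 1.03654.
New p* = 1 − e/c = 1 − 0.54386/1.03654 = 0.47531.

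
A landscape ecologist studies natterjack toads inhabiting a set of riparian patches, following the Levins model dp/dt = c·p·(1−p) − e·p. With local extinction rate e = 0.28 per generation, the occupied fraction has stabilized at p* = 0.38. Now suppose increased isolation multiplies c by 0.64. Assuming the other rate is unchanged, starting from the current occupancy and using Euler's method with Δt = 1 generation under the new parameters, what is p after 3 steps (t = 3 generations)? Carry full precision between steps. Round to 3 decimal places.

Balance c(1−p*) = e gives c = e/(1 − 0.38000) = 0.28/0.62000 = 0.45161.
Starting from p₀ = 0.38000; update p ← p + (dp/dt)·Δt with the new parameters.
step 1: Δp = -0.03830, p = 0.34170
step 2: Δp = -0.03066, p = 0.31104
step 3: Δp = -0.02515, p = 0.28588

0.286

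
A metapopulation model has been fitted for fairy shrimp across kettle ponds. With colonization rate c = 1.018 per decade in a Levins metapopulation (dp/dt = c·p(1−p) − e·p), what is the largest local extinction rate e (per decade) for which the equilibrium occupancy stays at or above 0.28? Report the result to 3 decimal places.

0.733

1 − e/c ≥ 0.28 ⇒ e ≤ c(1 − 0.28) = 1.018 × 0.7200.
e_max = 0.7330.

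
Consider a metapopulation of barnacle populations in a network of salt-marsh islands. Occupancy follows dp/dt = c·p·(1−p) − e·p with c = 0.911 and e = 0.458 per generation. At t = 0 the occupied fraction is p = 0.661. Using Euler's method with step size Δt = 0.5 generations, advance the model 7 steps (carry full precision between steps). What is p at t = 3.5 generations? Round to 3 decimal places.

Update rule: p ← p + [c·p·(1−p) − e·p]·Δt with Δt = 0.5.
step 1: Δp = -0.04930, p = 0.61170
step 2: Δp = -0.03189, p = 0.57981
step 3: Δp = -0.02180, p = 0.55801
step 4: Δp = -0.01544, p = 0.54257
step 5: Δp = -0.01120, p = 0.53137
step 6: Δp = -0.00826, p = 0.52311
step 7: Δp = -0.00616, p = 0.51695

0.517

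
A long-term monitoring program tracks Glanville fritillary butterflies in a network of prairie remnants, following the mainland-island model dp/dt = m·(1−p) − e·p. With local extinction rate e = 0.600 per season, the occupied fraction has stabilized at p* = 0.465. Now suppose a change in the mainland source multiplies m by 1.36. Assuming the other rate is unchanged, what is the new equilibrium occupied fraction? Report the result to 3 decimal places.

Balance m(1−p*) = e·p* gives m = e·p*/(1−p*) = 0.600×0.46500/0.53500 = 0.52150.
New p* = m/(m+e) = 0.70924/(0.70924+0.60000) = 0.54172.

0.542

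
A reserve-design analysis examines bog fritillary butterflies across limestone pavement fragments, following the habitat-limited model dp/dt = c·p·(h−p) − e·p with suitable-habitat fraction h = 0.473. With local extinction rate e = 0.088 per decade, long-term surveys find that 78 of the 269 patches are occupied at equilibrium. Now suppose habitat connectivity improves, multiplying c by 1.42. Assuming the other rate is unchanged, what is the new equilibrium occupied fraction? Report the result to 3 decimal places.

0.344

Observed p* = 78/269 = 0.28996.
Balance c(h−p*) = e gives c = e/(0.473 − 0.28996) = 0.088/0.18304 = 0.48077.
New p* = 0.473 − e/c = 0.473 − 0.08800/0.68269 = 0.34410.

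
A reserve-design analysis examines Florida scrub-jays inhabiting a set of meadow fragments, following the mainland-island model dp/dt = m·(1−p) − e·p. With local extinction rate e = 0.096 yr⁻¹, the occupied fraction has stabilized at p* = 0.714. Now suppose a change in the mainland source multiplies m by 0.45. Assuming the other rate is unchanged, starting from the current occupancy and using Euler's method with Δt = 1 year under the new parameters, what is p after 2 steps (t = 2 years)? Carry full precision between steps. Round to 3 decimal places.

0.646

Balance m(1−p*) = e·p* gives m = e·p*/(1−p*) = 0.096×0.71400/0.28600 = 0.23966.
Starting from p₀ = 0.71400; update p ← p + (dp/dt)·Δt with the new parameters.
  1  |  dp/dt·Δt = -0.037699  |  p_1 = 0.676301
  2  |  dp/dt·Δt = -0.030014  |  p_2 = 0.646287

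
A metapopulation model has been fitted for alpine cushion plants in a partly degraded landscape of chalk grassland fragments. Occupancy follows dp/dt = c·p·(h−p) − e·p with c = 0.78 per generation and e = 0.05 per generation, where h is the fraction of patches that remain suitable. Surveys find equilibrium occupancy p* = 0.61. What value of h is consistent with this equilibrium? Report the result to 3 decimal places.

0.674

At equilibrium c(h−p*) = e, so h = p* + e/c.
h = 0.61 + 0.05/0.78 = 0.61 + 0.0641 = 0.6741.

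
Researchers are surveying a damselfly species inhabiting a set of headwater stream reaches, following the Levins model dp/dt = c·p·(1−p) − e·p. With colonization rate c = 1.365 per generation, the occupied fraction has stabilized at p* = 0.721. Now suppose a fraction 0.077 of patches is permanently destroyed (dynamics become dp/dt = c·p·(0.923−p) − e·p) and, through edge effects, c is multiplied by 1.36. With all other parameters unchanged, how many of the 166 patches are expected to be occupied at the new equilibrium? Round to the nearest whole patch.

Balance c(1−p*) = e gives e = 1.365×(1 − 0.72100) = 0.38084.
New p* = 0.923 − e/c = 0.923 − 0.38084/1.85640 = 0.71785.
Expected occupied = 166 × 0.71785 = 119.16 ≈ 119.

119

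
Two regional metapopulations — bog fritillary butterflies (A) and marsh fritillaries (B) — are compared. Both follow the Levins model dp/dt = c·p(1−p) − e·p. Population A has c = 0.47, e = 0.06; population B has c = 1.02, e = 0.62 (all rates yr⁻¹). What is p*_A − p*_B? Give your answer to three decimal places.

A: p*_A = 1 − 0.06/0.47 = 0.8723.
B: p*_B = 1 − 0.62/1.02 = 0.3922.
p*_A − p*_B = 0.8723 − 0.3922 = 0.4802.

0.480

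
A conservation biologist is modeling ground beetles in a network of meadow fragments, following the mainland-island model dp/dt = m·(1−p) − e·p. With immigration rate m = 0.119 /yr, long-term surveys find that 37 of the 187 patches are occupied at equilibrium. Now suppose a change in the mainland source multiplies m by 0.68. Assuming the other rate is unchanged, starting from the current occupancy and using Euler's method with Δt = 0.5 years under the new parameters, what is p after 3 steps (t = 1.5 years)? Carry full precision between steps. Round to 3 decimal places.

0.164

Observed p* = 37/187 = 0.19786.
Balance m(1−p*) = e·p* gives e = m(1−p*)/p* = 0.119×0.80214/0.19786 = 0.48243.
Starting from p₀ = 0.19786; update p ← p + (dp/dt)·Δt with the new parameters.
t = 0.5: p = 0.19786 + (-0.01527) = 0.18259
t = 1: p = 0.18259 + (-0.01097) = 0.17162
t = 1.5: p = 0.17162 + (-0.00788) = 0.16374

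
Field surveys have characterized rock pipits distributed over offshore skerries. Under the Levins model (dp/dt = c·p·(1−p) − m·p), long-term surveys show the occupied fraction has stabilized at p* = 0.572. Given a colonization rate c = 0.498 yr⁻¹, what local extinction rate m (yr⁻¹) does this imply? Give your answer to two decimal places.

At equilibrium c(1−p*) = m.
m = 0.498 × (1 − 0.572) = 0.498 × 0.4280 = 0.2131.

0.21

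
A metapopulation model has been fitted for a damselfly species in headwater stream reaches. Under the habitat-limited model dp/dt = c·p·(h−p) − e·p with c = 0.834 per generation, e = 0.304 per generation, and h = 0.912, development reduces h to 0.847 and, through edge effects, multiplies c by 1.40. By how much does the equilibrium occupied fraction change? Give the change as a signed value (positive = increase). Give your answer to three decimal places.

Before: p* = h − e/c = 0.912 − 0.304/0.834 = 0.912 − 0.3645 = 0.5475.
After: c = 1.1676, e = 0.304, h = 0.847; p* = 0.847 − 0.304/1.1676 = 0.5866.
Δp* = 0.5866 − 0.5475 = +0.0391.

0.039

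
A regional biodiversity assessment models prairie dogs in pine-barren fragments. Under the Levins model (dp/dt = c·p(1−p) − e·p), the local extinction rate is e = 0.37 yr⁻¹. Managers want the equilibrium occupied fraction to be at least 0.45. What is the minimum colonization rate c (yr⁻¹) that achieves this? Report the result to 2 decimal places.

p* = 1 − e/c ≥ 0.45 requires e/c ≤ 0.5500, i.e. c ≥ e/0.5500.
c_min = 0.37/0.5500 = 0.6727.

0.67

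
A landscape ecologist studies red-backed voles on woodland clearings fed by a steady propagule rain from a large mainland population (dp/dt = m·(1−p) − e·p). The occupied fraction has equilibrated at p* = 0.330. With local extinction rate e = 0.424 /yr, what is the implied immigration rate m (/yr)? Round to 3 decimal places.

At equilibrium m(1−p*) = e·p*, so m = e·p*/(1−p*).
m = 0.424 × 0.330 / 0.6700 = 0.1399/0.6700 = 0.2088.

0.209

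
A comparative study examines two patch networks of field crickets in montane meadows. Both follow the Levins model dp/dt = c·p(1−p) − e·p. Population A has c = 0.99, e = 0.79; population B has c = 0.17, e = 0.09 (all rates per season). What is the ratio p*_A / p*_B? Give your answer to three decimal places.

A: p*_A = 1 − 0.79/0.99 = 0.2020.
B: p*_B = 1 − 0.09/0.17 = 0.4706.
p*_A / p*_B = 0.2020/0.4706 = 0.4293.

0.429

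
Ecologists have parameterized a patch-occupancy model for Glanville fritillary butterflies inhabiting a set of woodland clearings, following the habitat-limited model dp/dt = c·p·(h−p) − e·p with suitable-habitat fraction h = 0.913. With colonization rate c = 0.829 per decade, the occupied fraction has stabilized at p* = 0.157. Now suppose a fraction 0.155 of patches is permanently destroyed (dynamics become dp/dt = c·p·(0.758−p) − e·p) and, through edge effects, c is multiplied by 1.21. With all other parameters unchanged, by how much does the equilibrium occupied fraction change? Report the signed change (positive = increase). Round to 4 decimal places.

-0.0238

Balance c(h−p*) = e gives e = 0.829×(0.913 − 0.15700) = 0.62672.
New p* = 0.758 − e/c = 0.758 − 0.62672/1.00309 = 0.13321.
Δp* = 0.13321 − 0.15700 = -0.02379.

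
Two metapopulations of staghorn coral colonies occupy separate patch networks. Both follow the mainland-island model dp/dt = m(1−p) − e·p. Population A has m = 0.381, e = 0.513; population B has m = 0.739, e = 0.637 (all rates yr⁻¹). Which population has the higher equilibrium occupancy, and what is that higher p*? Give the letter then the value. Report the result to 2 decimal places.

B, 0.54

A: p*_A = m/(m+e) = 0.381/0.8940 = 0.4262.
B: p*_B = 0.739/1.3760 = 0.5371.
B is higher at 0.5371.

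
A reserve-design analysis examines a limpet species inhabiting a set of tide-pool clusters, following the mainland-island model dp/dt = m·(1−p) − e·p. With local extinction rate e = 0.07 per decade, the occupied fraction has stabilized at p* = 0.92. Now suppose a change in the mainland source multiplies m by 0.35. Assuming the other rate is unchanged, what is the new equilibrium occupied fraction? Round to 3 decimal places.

Balance m(1−p*) = e·p* gives m = e·p*/(1−p*) = 0.07×0.92000/0.08000 = 0.80500.
New p* = m/(m+e) = 0.28175/(0.28175+0.07000) = 0.80100.

0.801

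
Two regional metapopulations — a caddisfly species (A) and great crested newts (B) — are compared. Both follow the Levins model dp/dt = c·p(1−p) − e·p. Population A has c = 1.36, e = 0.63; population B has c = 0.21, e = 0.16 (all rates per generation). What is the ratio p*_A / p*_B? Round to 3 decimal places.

A: p*_A = 1 − 0.63/1.36 = 0.5368.
B: p*_B = 1 − 0.16/0.21 = 0.2381.
p*_A / p*_B = 0.5368/0.2381 = 2.2544.

2.254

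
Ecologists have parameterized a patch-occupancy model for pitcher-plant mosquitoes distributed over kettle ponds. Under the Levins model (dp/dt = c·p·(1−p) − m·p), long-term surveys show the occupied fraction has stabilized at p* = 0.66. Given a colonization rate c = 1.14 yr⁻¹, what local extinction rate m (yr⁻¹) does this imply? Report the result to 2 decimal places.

At equilibrium c(1−p*) = m.
m = 1.14 × (1 − 0.66) = 1.14 × 0.3400 = 0.3876.

0.39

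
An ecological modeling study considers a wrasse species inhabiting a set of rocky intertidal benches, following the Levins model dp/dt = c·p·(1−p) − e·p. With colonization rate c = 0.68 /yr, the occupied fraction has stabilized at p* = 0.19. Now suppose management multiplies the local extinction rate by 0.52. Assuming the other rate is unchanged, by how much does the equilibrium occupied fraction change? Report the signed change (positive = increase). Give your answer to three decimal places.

Balance c(1−p*) = e gives e = 0.68×(1 − 0.19000) = 0.55080.
New p* = 1 − e/c = 1 − 0.28642/0.68000 = 0.57879.
Δp* = 0.57879 − 0.19000 = +0.38879.

0.389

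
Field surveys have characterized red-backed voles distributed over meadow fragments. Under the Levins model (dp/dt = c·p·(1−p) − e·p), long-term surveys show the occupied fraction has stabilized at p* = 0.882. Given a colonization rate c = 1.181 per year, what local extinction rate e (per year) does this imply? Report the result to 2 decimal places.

0.14

At equilibrium c(1−p*) = e.
e = 1.181 × (1 − 0.882) = 1.181 × 0.1180 = 0.1394.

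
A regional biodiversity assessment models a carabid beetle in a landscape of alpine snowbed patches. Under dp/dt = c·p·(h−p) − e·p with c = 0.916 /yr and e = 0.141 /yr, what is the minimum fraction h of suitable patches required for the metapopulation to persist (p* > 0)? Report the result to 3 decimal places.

p* = h − e/c is positive only when h > e/c.
h_min = e/c = 0.141/0.916 = 0.1539.

0.154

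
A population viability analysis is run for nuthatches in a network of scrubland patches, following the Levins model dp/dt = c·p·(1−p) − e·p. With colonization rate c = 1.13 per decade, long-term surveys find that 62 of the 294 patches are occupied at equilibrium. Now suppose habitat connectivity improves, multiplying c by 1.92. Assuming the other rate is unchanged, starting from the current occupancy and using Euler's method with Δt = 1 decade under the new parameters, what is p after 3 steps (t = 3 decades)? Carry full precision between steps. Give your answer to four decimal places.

Observed p* = 62/294 = 0.21088.
Balance c(1−p*) = e gives e = 1.13×(1 − 0.21088) = 0.89170.
Starting from p₀ = 0.21088; update p ← p + (dp/dt)·Δt with the new parameters.
p: 0.21088 → 0.38389  (Δp = +0.17300)
p: 0.38389 → 0.55472  (Δp = +0.17084)
p: 0.55472 → 0.59598  (Δp = +0.04126)

0.5960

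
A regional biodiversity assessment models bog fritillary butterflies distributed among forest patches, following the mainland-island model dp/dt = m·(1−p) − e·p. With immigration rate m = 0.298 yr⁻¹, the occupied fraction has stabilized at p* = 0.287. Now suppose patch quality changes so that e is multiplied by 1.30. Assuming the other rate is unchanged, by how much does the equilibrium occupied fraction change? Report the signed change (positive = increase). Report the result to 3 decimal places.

-0.051

Balance m(1−p*) = e·p* gives e = m(1−p*)/p* = 0.298×0.71300/0.28700 = 0.74033.
New p* = m/(m+e) = 0.29800/(0.29800+0.96243) = 0.23643.
Δp* = 0.23643 − 0.28700 = -0.05057.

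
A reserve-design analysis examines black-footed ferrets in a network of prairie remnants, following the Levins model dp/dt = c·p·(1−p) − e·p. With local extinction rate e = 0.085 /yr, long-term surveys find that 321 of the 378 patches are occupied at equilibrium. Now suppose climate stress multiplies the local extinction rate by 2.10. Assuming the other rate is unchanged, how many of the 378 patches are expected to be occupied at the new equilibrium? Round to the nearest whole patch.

258

Observed p* = 321/378 = 0.84921.
Balance c(1−p*) = e gives c = e/(1 − 0.84921) = 0.085/0.15079 = 0.56370.
New p* = 1 − e/c = 1 − 0.17850/0.56370 = 0.68334.
Expected occupied = 378 × 0.68334 = 258.30 ≈ 258.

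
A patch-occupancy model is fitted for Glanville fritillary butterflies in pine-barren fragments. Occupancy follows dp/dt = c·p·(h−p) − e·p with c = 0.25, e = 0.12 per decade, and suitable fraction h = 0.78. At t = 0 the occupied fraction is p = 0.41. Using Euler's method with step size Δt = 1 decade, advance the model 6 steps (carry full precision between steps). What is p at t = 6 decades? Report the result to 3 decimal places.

Update rule: p ← p + [c·p·(h−p) − e·p]·Δt with Δt = 1.
p: 0.41000 → 0.39872  (Δp = -0.01127)
p: 0.39872 → 0.38888  (Δp = -0.00984)
p: 0.38888 → 0.38024  (Δp = -0.00864)
p: 0.38024 → 0.37261  (Δp = -0.00763)
p: 0.37261 → 0.36585  (Δp = -0.00676)
p: 0.36585 → 0.35983  (Δp = -0.00602)

0.360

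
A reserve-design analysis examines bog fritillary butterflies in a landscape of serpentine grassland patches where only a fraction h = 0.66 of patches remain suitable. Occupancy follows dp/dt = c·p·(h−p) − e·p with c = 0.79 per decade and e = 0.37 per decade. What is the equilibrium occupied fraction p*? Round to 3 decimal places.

Setting dp/dt = 0 and dividing by p* gives c·(h−p*) = e.
So p* = h − e/c = 0.66 − 0.37/0.79 = 0.66 − 0.4684 = 0.1916.

0.192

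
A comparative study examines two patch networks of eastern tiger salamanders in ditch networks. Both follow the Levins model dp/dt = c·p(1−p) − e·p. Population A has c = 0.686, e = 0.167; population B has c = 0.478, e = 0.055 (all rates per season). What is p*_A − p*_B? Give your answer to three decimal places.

-0.128

A: p*_A = 1 − 0.167/0.686 = 0.7566.
B: p*_B = 1 − 0.055/0.478 = 0.8849.
p*_A − p*_B = 0.7566 − 0.8849 = -0.1284.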